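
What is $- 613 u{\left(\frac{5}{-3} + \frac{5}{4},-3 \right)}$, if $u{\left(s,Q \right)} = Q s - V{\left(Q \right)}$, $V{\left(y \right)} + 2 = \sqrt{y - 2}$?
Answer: $- \frac{7969}{4} + 613 i \sqrt{5} \approx -1992.3 + 1370.7 i$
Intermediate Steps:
$V{\left(y \right)} = -2 + \sqrt{-2 + y}$ ($V{\left(y \right)} = -2 + \sqrt{y - 2} = -2 + \sqrt{-2 + y}$)
$u{\left(s,Q \right)} = 2 - \sqrt{-2 + Q} + Q s$ ($u{\left(s,Q \right)} = Q s - \left(-2 + \sqrt{-2 + Q}\right) = 2 - \sqrt{-2 + Q} + Q s$)
$- 613 u{\left(\frac{5}{-3} + \frac{5}{4},-3 \right)} = - 613 \left(2 - \sqrt{-2 - 3} - 3 \left(\frac{5}{-3} + \frac{5}{4}\right)\right) = - 613 \left(2 - \sqrt{-5} - 3 \left(5 \left(- \frac{1}{3}\right) + 5 \cdot \frac{1}{4}\right)\right) = - 613 \left(2 - i \sqrt{5} - 3 \left(- \frac{5}{3} + \frac{5}{4}\right)\right) = - 613 \left(2 - i \sqrt{5} - - \frac{5}{4}\right) = - 613 \left(2 - i \sqrt{5} + \frac{5}{4}\right) = - 613 \left(\frac{13}{4} - i \sqrt{5}\right) = - \frac{7969}{4} + 613 i \sqrt{5}$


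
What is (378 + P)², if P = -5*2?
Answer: 135424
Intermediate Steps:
P = -10 (P = -1*10 = -10)
(378 + P)² = (378 - 10)² = 368² = 135424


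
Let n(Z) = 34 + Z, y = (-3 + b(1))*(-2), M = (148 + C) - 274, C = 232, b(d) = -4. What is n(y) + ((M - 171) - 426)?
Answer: -443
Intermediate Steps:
M = 106 (M = (148 + 232) - 274 = 380 - 274 = 106)
y = 14 (y = (-3 - 4)*(-2) = -7*(-2) = 14)
n(y) + ((M - 171) - 426) = (34 + 14) + ((106 - 171) - 426) = 48 + (-65 - 426) = 48 - 491 = -443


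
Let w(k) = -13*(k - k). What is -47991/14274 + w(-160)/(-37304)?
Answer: -15997/4758 ≈ -3.3621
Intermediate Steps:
w(k) = 0 (w(k) = -13*0 = 0)
-47991/14274 + w(-160)/(-37304) = -47991/14274 + 0/(-37304) = -47991*1/14274 + 0*(-1/37304) = -15997/4758 + 0 = -15997/4758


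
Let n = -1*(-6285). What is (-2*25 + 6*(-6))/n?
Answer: -86/6285 ≈ -0.013683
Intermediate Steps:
n = 6285
(-2*25 + 6*(-6))/n = (-2*25 + 6*(-6))/6285 = (-50 - 36)*(1/6285) = -86*1/6285 = -86/6285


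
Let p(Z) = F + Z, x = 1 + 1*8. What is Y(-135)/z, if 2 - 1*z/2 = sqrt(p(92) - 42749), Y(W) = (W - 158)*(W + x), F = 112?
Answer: 12306/14183 + 6153*I*sqrt(42545)/14183 ≈ 0.86766 + 89.484*I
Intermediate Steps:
x = 9 (x = 1 + 8 = 9)
Y(W) = (-158 + W)*(9 + W) (Y(W) = (W - 158)*(W + 9) = (-158 + W)*(9 + W))
p(Z) = 112 + Z
z = 4 - 2*I*sqrt(42545) (z = 4 - 2*sqrt((112 + 92) - 42749) = 4 - 2*sqrt(204 - 42749) = 4 - 2*I*sqrt(42545) ≈ 4.0 - 412.53*I)
Y(-135)/z = (-1422 + (-135)**2 - 149*(-135))/(4 - 2*I*sqrt(42545)) = (-1422 + 18225 + 20115)/(4 - 2*I*sqrt(42545)) = 36918/(4 - 2*I*sqrt(42545))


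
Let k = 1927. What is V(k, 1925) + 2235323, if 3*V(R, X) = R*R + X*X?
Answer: 14124923/3 ≈ 4.7083e+6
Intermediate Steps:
V(R, X) = R**2/3 + X**2/3 (V(R, X) = (R*R + X*X)/3 = (R**2 + X**2)/3 = R**2/3 + X**2/3)
V(k, 1925) + 2235323 = ((1/3)*1927**2 + (1/3)*1925**2) + 2235323 = ((1/3)*3713329 + (1/3)*3705625) + 2235323 = (3713329/3 + 3705625/3) + 2235323 = 7418954/3 + 2235323 = 14124923/3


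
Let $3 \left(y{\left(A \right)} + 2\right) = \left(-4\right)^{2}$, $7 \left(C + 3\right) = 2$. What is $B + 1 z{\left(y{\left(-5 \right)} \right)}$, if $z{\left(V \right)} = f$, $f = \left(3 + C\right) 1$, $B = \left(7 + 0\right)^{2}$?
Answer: $\frac{345}{7} \approx 49.286$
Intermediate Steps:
$C = - \frac{19}{7}$ ($C = -3 + \frac{1}{7} \cdot 2 = -3 + \frac{2}{7} = - \frac{19}{7} \approx -2.7143$)
$B = 49$ ($B = 7^{2} = 49$)
$y{\left(A \right)} = \frac{10}{3}$ ($y{\left(A \right)} = -2 + \frac{\left(-4\right)^{2}}{3} = -2 + \frac{1}{3} \cdot 16 = -2 + \frac{16}{3} = \frac{10}{3}$)
$f = \frac{2}{7}$ ($f = \left(3 - \frac{19}{7}\right) 1 = \frac{2}{7} \cdot 1 = \frac{2}{7} \approx 0.28571$)
$z{\left(V \right)} = \frac{2}{7}$
$B + 1 z{\left(y{\left(-5 \right)} \right)} = 49 + 1 \cdot \frac{2}{7} = 49 + \frac{2}{7} = \frac{345}{7}$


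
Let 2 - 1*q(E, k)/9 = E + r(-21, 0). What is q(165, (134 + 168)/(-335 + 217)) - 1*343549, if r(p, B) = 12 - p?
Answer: -345313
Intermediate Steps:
q(E, k) = -279 - 9*E (q(E, k) = 18 - 9*(E + (12 - 1*(-21))) = 18 - 9*(E + (12 + 21)) = 18 - 9*(E + 33) = 18 - 9*(33 + E) = 18 + (-297 - 9*E) = -279 - 9*E)
q(165, (134 + 168)/(-335 + 217)) - 1*343549 = (-279 - 9*165) - 1*343549 = (-279 - 1485) - 343549 = -1764 - 343549 = -345313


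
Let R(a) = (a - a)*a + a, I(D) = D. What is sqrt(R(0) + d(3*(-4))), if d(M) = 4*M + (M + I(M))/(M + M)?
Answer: I*sqrt(47) ≈ 6.8557*I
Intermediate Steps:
d(M) = 1 + 4*M (d(M) = 4*M + (M + M)/(M + M) = 4*M + (2*M)/((2*M)) = 4*M + (2*M)*(1/(2*M)) = 4*M + 1 = 1 + 4*M)
R(a) = a (R(a) = 0*a + a = 0 + a = a)
sqrt(R(0) + d(3*(-4))) = sqrt(0 + (1 + 4*(3*(-4)))) = sqrt(0 + (1 + 4*(-12))) = sqrt(0 + (1 - 48)) = sqrt(0 - 47) = sqrt(-47) = I*sqrt(47)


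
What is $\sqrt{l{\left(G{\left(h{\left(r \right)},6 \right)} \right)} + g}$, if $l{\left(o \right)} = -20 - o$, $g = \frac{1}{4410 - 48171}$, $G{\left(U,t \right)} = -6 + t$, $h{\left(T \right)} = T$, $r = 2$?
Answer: $\frac{i \sqrt{38300546181}}{43761} \approx 4.4721 i$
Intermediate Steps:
$g = - \frac{1}{43761}$ ($g = \frac{1}{-43761} = - \frac{1}{43761} \approx -2.2851 \cdot 10^{-5}$)
$\sqrt{l{\left(G{\left(h{\left(r \right)},6 \right)} \right)} + g} = \sqrt{\left(-20 - \left(-6 + 6\right)\right) - \frac{1}{43761}} = \sqrt{\left(-20 - 0\right) - \frac{1}{43761}} = \sqrt{\left(-20 + 0\right) - \frac{1}{43761}} = \sqrt{-20 - \frac{1}{43761}} = \sqrt{- \frac{875221}{43761}} = \frac{i \sqrt{38300546181}}{43761}$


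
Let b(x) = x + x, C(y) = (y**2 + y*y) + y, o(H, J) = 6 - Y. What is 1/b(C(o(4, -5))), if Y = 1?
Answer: 1/110 ≈ 0.0090909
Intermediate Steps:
o(H, J) = 5 (o(H, J) = 6 - 1*1 = 6 - 1 = 5)
C(y) = y + 2*y**2 (C(y) = (y**2 + y**2) + y = 2*y**2 + y = y + 2*y**2)
b(x) = 2*x
1/b(C(o(4, -5))) = 1/(2*(5*(1 + 2*5))) = 1/(2*(5*(1 + 10))) = 1/(2*(5*11)) = 1/(2*55) = 1/110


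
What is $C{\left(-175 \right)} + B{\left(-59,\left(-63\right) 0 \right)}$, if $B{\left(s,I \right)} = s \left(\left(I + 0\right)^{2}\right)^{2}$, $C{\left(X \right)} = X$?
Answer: $-175$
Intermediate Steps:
$B{\left(s,I \right)} = s I^{4}$ ($B{\left(s,I \right)} = s \left(I^{2}\right)^{2} = s I^{4}$)
$C{\left(-175 \right)} + B{\left(-59,\left(-63\right) 0 \right)} = -175 - 59 \left(\left(-63\right) 0\right)^{4} = -175 - 59 \cdot 0^{4} = -175 - 0 = -175 + 0 = -175$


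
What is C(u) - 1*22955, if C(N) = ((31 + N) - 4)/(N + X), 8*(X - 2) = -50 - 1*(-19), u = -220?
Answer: -40743581/1775 ≈ -22954.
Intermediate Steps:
X = -15/8 (X = 2 + (-50 - 1*(-19))/8 = 2 + (-50 + 19)/8 = 2 + (⅛)*(-31) = 2 - 31/8 = -15/8 ≈ -1.8750)
C(N) = (27 + N)/(-15/8 + N) (C(N) = ((31 + N) - 4)/(N - 15/8) = (27 + N)/(-15/8 + N))
C(u) - 1*22955 = 8*(27 - 220)/(-15 + 8*(-220)) - 1*22955 = 8*(-193)/(-15 - 1760) - 22955 = 8*(-193)/(-1775) - 22955 = 8*(-1/1775)*(-193) - 22955 = 1544/1775 - 22955 = -40743581/1775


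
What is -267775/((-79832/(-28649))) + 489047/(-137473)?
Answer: -1054661233041279/10974744536 ≈ -96099.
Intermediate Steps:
-267775/((-79832/(-28649))) + 489047/(-137473) = -267775/((-79832*(-1/28649))) + 489047*(-1/137473) = -267775/79832/28649 - 489047/137473 = -267775*28649/79832 - 489047/137473 = -7671485975/79832 - 489047/137473 = -1054661233041279/10974744536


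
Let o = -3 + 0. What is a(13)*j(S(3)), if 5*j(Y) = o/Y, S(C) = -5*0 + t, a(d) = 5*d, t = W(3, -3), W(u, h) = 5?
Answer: -39/5 ≈ -7.8000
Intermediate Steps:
t = 5
o = -3
S(C) = 5 (S(C) = -5*0 + 5 = 0 + 5 = 5)
j(Y) = -3/(5*Y) (j(Y) = (-3/Y)/5 = -3/(5*Y))
a(13)*j(S(3)) = (5*13)*(-⅗/5) = 65*(-⅗*⅕) = 65*(-3/25) = -39/5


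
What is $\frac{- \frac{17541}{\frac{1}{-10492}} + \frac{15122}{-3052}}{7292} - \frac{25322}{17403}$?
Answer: $\frac{4887268894451509}{193653483576} \approx 25237.0$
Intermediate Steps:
$\frac{- \frac{17541}{\frac{1}{-10492}} + \frac{15122}{-3052}}{7292} - \frac{25322}{17403} = \left(- \frac{17541}{- \frac{1}{10492}} + 15122 \left(- \frac{1}{3052}\right)\right) \frac{1}{7292} - \frac{25322}{17403} = \left(\left(-17541\right) \left(-10492\right) - \frac{7561}{1526}\right) \frac{1}{7292} - \frac{25322}{17403} = \left(184040172 - \frac{7561}{1526}\right) \frac{1}{7292} - \frac{25322}{17403} = \frac{280845294911}{1526} \cdot \frac{1}{7292} - \frac{25322}{17403} = \frac{280845294911}{11127592} - \frac{25322}{17403} = \frac{4887268894451509}{193653483576}$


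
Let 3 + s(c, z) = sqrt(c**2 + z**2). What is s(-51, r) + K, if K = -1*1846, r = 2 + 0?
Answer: -1849 + sqrt(2605) ≈ -1798.0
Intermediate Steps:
r = 2
K = -1846
s(c, z) = -3 + sqrt(c**2 + z**2)
s(-51, r) + K = (-3 + sqrt((-51)**2 + 2**2)) - 1846 = (-3 + sqrt(2601 + 4)) - 1846 = (-3 + sqrt(2605)) - 1846 = -1849 + sqrt(2605)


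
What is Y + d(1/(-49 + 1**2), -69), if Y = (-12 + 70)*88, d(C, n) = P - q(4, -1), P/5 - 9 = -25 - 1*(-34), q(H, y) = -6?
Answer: 5200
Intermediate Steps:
P = 90 (P = 45 + 5*(-25 - 1*(-34)) = 45 + 5*(-25 + 34) = 45 + 5*9 = 45 + 45 = 90)
d(C, n) = 96 (d(C, n) = 90 - 1*(-6) = 90 + 6 = 96)
Y = 5104 (Y = 58*88 = 5104)
Y + d(1/(-49 + 1**2), -69) = 5104 + 96 = 5200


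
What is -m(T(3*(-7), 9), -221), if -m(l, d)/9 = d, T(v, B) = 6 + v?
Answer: -1989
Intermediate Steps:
m(l, d) = -9*d
-m(T(3*(-7), 9), -221) = -(-9)*(-221) = -1*1989 = -1989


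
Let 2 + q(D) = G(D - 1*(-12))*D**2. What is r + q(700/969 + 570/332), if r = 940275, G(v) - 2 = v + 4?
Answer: 3913863977965311672697/4161937894515864 ≈ 9.4040e+5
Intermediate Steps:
G(v) = 6 + v (G(v) = 2 + (v + 4) = 2 + (4 + v) = 6 + v)
q(D) = -2 + D**2*(18 + D) (q(D) = -2 + (6 + (D - 1*(-12)))*D**2 = -2 + (6 + (D + 12))*D**2 = -2 + (6 + (12 + D))*D**2 = -2 + (18 + D)*D**2 = -2 + D**2*(18 + D))
r + q(700/969 + 570/332) = 940275 + (-2 + (700/969 + 570/332)**2*(18 + (700/969 + 570/332))) = 940275 + (-2 + (700*(1/969) + 570*(1/332))**2*(18 + (700*(1/969) + 570*(1/332)))) = 940275 + (-2 + (700/969 + 285/166)**2*(18 + (700/969 + 285/166))) = 940275 + (-2 + (392365/160854)**2*(18 + 392365/160854)) = 940275 + (-2 + (153950293225/25874009316)*(3287737/160854)) = 940275 + (-2 + 506148075196681825/4161937894515864) = 940275 + 497824199407650097/4161937894515864 = 3913863977965311672697/4161937894515864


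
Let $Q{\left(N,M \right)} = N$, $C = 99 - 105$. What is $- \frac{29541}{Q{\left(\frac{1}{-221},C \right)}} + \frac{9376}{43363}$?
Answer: $\frac{283098000019}{43363} \approx 6.5286 \cdot 10^{6}$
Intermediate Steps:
$C = -6$
$- \frac{29541}{Q{\left(\frac{1}{-221},C \right)}} + \frac{9376}{43363} = - \frac{29541}{\frac{1}{-221}} + \frac{9376}{43363} = - \frac{29541}{- \frac{1}{221}} + 9376 \cdot \frac{1}{43363} = \left(-29541\right) \left(-221\right) + \frac{9376}{43363} = 6528561 + \frac{9376}{43363} = \frac{283098000019}{43363}$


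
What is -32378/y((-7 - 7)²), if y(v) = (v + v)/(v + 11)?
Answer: -3351123/196 ≈ -17098.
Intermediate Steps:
y(v) = 2*v/(11 + v) (y(v) = (2*v)/(11 + v) = 2*v/(11 + v))
-32378/y((-7 - 7)²) = -32378*(11 + (-7 - 7)²)/(2*(-7 - 7)²) = -32378/(2*(-14)²/(11 + (-14)²)) = -32378/(2*196/(11 + 196)) = -32378/(2*196/207) = -32378/(2*196*(1/207)) = -32378/392/207 = -32378*207/392 = -3351123/196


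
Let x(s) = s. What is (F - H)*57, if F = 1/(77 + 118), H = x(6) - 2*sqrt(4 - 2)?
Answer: -22211/65 + 114*sqrt(2) ≈ -180.49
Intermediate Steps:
H = 6 - 2*sqrt(2) (H = 6 - 2*sqrt(4 - 2) = 6 - 2*sqrt(2) ≈ 3.1716)
F = 1/195 ≈ 0.0051282
(F - H)*57 = (1/195 - (6 - 2*sqrt(2)))*57 = (1/195 + (-6 + 2*sqrt(2)))*57 = (-1169/195 + 2*sqrt(2))*57 = -22211/65 + 114*sqrt(2)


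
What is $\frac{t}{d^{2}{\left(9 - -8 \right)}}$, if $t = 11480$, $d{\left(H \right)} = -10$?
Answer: $\frac{574}{5} \approx 114.8$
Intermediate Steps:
$\frac{t}{d^{2}{\left(9 - -8 \right)}} = \frac{11480}{\left(-10\right)^{2}} = \frac{11480}{100} = 11480 \cdot \frac{1}{100} = \frac{574}{5}$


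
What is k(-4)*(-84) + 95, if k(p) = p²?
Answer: -1249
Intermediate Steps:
k(-4)*(-84) + 95 = (-4)²*(-84) + 95 = 16*(-84) + 95 = -1344 + 95 = -1249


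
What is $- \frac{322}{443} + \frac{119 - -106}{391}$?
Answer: $- \frac{26227}{173213} \approx -0.15141$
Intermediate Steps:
$- \frac{322}{443} + \frac{119 - -106}{391} = \left(-322\right) \frac{1}{443} + \left(119 + 106\right) \frac{1}{391} = - \frac{322}{443} + 225 \cdot \frac{1}{391} = - \frac{322}{443} + \frac{225}{391} = - \frac{26227}{173213}$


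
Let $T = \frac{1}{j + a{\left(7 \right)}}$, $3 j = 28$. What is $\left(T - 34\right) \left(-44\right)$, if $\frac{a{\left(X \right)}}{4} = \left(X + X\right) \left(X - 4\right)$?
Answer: $\frac{198935}{133} \approx 1495.8$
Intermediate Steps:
$j = \frac{28}{3}$ ($j = \frac{1}{3} \cdot 28 = \frac{28}{3} \approx 9.3333$)
$a{\left(X \right)} = 8 X \left(-4 + X\right)$ ($a{\left(X \right)} = 4 \left(X + X\right) \left(X - 4\right) = 4 \cdot 2 X \left(-4 + X\right) = 8 X \left(-4 + X\right)$)
$T = \frac{3}{532}$ ($T = \frac{1}{\frac{28}{3} + 8 \cdot 7 \left(-4 + 7\right)} = \frac{1}{\frac{28}{3} + 8 \cdot 7 \cdot 3} = \frac{1}{\frac{28}{3} + 168} = \frac{1}{\frac{532}{3}} = \frac{3}{532} \approx 0.0056391$)
$\left(T - 34\right) \left(-44\right) = \left(\frac{3}{532} - 34\right) \left(-44\right) = \left(- \frac{18085}{532}\right) \left(-44\right) = \frac{198935}{133}$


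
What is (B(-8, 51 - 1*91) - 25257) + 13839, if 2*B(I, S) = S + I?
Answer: -11442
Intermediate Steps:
B(I, S) = I/2 + S/2 (B(I, S) = (S + I)/2 = (I + S)/2 = I/2 + S/2)
(B(-8, 51 - 1*91) - 25257) + 13839 = (((½)*(-8) + (51 - 1*91)/2) - 25257) + 13839 = ((-4 + (51 - 91)/2) - 25257) + 13839 = ((-4 + (½)*(-40)) - 25257) + 13839 = ((-4 - 20) - 25257) + 13839 = (-24 - 25257) + 13839 = -25281 + 13839 = -11442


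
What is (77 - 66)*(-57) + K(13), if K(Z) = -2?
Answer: -629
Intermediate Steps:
(77 - 66)*(-57) + K(13) = (77 - 66)*(-57) - 2 = 11*(-57) - 2 = -627 - 2 = -629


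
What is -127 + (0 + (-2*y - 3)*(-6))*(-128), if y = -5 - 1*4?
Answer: 11393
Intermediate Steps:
y = -9 (y = -5 - 4 = -9)
-127 + (0 + (-2*y - 3)*(-6))*(-128) = -127 + (0 + (-2*(-9) - 3)*(-6))*(-128) = -127 + (0 + (18 - 3)*(-6))*(-128) = -127 + (0 + 15*(-6))*(-128) = -127 + (0 - 90)*(-128) = -127 - 90*(-128) = -127 + 11520 = 11393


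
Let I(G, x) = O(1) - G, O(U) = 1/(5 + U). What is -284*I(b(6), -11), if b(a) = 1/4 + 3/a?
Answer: 497/3 ≈ 165.67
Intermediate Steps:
b(a) = ¼ + 3/a (b(a) = 1*(¼) + 3/a = ¼ + 3/a)
I(G, x) = ⅙ - G (I(G, x) = 1/(5 + 1) - G = 1/6 - G = ⅙ - G)
-284*I(b(6), -11) = -284*(⅙ - (12 + 6)/(4*6)) = -284*(⅙ - 18/(4*6)) = -284*(⅙ - 1*¾) = -284*(⅙ - ¾) = -284*(-7/12) = 497/3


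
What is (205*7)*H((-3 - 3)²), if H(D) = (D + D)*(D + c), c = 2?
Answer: 3926160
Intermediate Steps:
H(D) = 2*D*(2 + D) (H(D) = (D + D)*(D + 2) = (2*D)*(2 + D) = 2*D*(2 + D))
(205*7)*H((-3 - 3)²) = (205*7)*(2*(-3 - 3)²*(2 + (-3 - 3)²)) = 1435*(2*(-6)²*(2 + (-6)²)) = 1435*(2*36*(2 + 36)) = 1435*(2*36*38) = 1435*2736 = 3926160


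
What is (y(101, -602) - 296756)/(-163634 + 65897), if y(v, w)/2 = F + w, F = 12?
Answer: 99312/32579 ≈ 3.0483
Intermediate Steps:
y(v, w) = 24 + 2*w (y(v, w) = 2*(12 + w) = 24 + 2*w)
(y(101, -602) - 296756)/(-163634 + 65897) = ((24 + 2*(-602)) - 296756)/(-163634 + 65897) = ((24 - 1204) - 296756)/(-97737) = (-1180 - 296756)*(-1/97737) = -297936*(-1/97737) = 99312/32579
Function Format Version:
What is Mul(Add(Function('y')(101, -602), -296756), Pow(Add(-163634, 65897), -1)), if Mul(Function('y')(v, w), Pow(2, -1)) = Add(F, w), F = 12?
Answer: Rational(99312, 32579) ≈ 3.0483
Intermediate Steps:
Function('y')(v, w) = Add(24, Mul(2, w)) (Function('y')(v, w) = Mul(2, Add(12, w)) = Add(24, Mul(2, w)))
Mul(Add(Function('y')(101, -602), -296756), Pow(Add(-163634, 65897), -1)) = Mul(Add(Add(24, Mul(2, -602)), -296756), Pow(Add(-163634, 65897), -1)) = Mul(Add(Add(24, -1204), -296756), Pow(-97737, -1)) = Mul(Add(-1180, -296756), Rational(-1, 97737)) = Mul(-297936, Rational(-1, 97737)) = Rational(99312, 32579)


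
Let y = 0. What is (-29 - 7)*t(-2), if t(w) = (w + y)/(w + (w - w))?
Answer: -36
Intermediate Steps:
t(w) = 1 (t(w) = (w + 0)/(w + (w - w)) = w/(w + 0) = w/w = 1)
(-29 - 7)*t(-2) = (-29 - 7)*1 = -36*1 = -36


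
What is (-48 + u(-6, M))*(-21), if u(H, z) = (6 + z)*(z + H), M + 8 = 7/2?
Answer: 5355/4 ≈ 1338.8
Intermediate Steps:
M = -9/2 (M = -8 + 7/2 = -9/2 ≈ -4.5000)
u(H, z) = (6 + z)*(H + z)
(-48 + u(-6, M))*(-21) = (-48 + ((-9/2)² + 6*(-6) + 6*(-9/2) - 6*(-9/2)))*(-21) = (-48 + (81/4 - 36 - 27 + 27))*(-21) = (-48 - 63/4)*(-21) = -255/4*(-21) = 5355/4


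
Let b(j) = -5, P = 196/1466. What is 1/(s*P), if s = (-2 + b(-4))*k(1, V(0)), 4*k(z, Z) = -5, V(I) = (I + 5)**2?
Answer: 1466/1715 ≈ 0.85481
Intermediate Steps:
V(I) = (5 + I)**2
k(z, Z) = -5/4 (k(z, Z) = (1/4)*(-5) = -5/4)
P = 98/733 (P = 196*(1/1466) = 98/733 ≈ 0.13370)
s = 35/4 (s = (-2 - 5)*(-5/4) = -7*(-5/4) = 35/4 ≈ 8.7500)
1/(s*P) = 1/((35/4)*(98/733)) = 1/(1715/1466) = 1466/1715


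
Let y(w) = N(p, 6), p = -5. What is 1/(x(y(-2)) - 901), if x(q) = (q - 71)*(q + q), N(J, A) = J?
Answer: -1/141 ≈ -0.0070922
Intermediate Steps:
y(w) = -5
x(q) = 2*q*(-71 + q) (x(q) = (-71 + q)*(2*q) = 2*q*(-71 + q))
1/(x(y(-2)) - 901) = 1/(2*(-5)*(-71 - 5) - 901) = 1/(2*(-5)*(-76) - 901) = 1/(760 - 901) = 1/(-141) = -1/141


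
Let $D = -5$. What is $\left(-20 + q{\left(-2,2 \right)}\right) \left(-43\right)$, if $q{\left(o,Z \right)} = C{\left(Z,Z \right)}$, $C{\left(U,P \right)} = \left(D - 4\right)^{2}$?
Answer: $-2623$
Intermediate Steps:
$C{\left(U,P \right)} = 81$ ($C{\left(U,P \right)} = \left(-5 - 4\right)^{2} = \left(-9\right)^{2} = 81$)
$q{\left(o,Z \right)} = 81$
$\left(-20 + q{\left(-2,2 \right)}\right) \left(-43\right) = \left(-20 + 81\right) \left(-43\right) = 61 \left(-43\right) = -2623$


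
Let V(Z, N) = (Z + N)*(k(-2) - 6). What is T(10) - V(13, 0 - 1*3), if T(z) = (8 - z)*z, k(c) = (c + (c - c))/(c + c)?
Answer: 35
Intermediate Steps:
k(c) = ½ (k(c) = (c + 0)/((2*c)) = c*(1/(2*c)) = ½)
V(Z, N) = -11*N/2 - 11*Z/2 (V(Z, N) = (Z + N)*(½ - 6) = (N + Z)*(-11/2) = -11*N/2 - 11*Z/2)
T(z) = z*(8 - z)
T(10) - V(13, 0 - 1*3) = 10*(8 - 1*10) - (-11*(0 - 1*3)/2 - 11/2*13) = 10*(8 - 10) - (-11*(0 - 3)/2 - 143/2) = 10*(-2) - (-11/2*(-3) - 143/2) = -20 - (33/2 - 143/2) = -20 - 1*(-55) = -20 + 55 = 35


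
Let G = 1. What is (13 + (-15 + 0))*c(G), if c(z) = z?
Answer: -2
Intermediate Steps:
(13 + (-15 + 0))*c(G) = (13 + (-15 + 0))*1 = (13 - 15)*1 = -2*1 = -2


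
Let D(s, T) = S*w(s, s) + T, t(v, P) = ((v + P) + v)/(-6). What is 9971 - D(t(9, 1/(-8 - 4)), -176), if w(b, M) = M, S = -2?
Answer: 365077/36 ≈ 10141.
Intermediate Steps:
t(v, P) = -v/3 - P/6 (t(v, P) = ((P + v) + v)*(-1/6) = (P + 2*v)*(-1/6) = -v/3 - P/6)
D(s, T) = T - 2*s (D(s, T) = -2*s + T = T - 2*s)
9971 - D(t(9, 1/(-8 - 4)), -176) = 9971 - (-176 - 2*(-1/3*9 - 1/(6*(-8 - 4)))) = 9971 - (-176 - 2*(-3 - 1/6/(-12))) = 9971 - (-176 - 2*(-3 - 1/6*(-1/12))) = 9971 - (-176 - 2*(-3 + 1/72)) = 9971 - (-176 - 2*(-215/72)) = 9971 - (-176 + 215/36) = 9971 - 1*(-6121/36) = 9971 + 6121/36 = 365077/36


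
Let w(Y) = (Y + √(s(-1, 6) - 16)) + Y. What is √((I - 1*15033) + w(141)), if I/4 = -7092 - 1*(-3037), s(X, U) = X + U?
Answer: √(-30971 + I*√11) ≈ 0.0094 + 175.99*I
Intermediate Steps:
s(X, U) = U + X
I = -16220 (I = 4*(-7092 - 1*(-3037)) = 4*(-7092 + 3037) = 4*(-4055) = -16220)
w(Y) = 2*Y + I*√11 (w(Y) = (Y + √((6 - 1) - 16)) + Y = (Y + √(5 - 16)) + Y = (Y + √(-11)) + Y = (Y + I*√11) + Y = 2*Y + I*√11)
√((I - 1*15033) + w(141)) = √((-16220 - 1*15033) + (2*141 + I*√11)) = √((-16220 - 15033) + (282 + I*√11)) = √(-31253 + (282 + I*√11)) = √(-30971 + I*√11)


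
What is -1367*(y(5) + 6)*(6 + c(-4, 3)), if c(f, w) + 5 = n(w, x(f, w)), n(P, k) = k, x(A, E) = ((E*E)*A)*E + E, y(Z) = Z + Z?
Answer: 2274688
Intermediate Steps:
y(Z) = 2*Z
x(A, E) = E + A*E**3 (x(A, E) = (E**2*A)*E + E = (A*E**2)*E + E = A*E**3 + E = E + A*E**3)
c(f, w) = -5 + w + f*w**3 (c(f, w) = -5 + (w + f*w**3) = -5 + w + f*w**3)
-1367*(y(5) + 6)*(6 + c(-4, 3)) = -1367*(2*5 + 6)*(6 + (-5 + 3 - 4*3**3)) = -1367*(10 + 6)*(6 + (-5 + 3 - 4*27)) = -21872*(6 + (-5 + 3 - 108)) = -21872*(6 - 110) = -21872*(-104) = -1367*(-1664) = 2274688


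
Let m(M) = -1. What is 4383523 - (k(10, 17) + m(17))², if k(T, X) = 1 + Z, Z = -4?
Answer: 4383507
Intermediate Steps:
k(T, X) = -3 (k(T, X) = 1 - 4 = -3)
4383523 - (k(10, 17) + m(17))² = 4383523 - (-3 - 1)² = 4383523 - 1*(-4)² = 4383523 - 1*16 = 4383523 - 16 = 4383507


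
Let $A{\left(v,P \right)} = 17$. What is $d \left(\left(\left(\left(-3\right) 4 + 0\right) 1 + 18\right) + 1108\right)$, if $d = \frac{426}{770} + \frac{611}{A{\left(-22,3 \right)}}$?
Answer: $\frac{266085584}{6545} \approx 40655.0$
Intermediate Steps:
$d = \frac{238856}{6545}$ ($d = \frac{426}{770} + \frac{611}{17} = 426 \cdot \frac{1}{770} + 611 \cdot \frac{1}{17} = \frac{213}{385} + \frac{611}{17} = \frac{238856}{6545} \approx 36.494$)
$d \left(\left(\left(\left(-3\right) 4 + 0\right) 1 + 18\right) + 1108\right) = \frac{238856 \left(\left(\left(\left(-3\right) 4 + 0\right) 1 + 18\right) + 1108\right)}{6545} = \frac{238856 \left(\left(\left(-12 + 0\right) 1 + 18\right) + 1108\right)}{6545} = \frac{238856 \left(\left(\left(-12\right) 1 + 18\right) + 1108\right)}{6545} = \frac{238856 \left(\left(-12 + 18\right) + 1108\right)}{6545} = \frac{238856 \left(6 + 1108\right)}{6545} = \frac{238856}{6545} \cdot 1114 = \frac{266085584}{6545}$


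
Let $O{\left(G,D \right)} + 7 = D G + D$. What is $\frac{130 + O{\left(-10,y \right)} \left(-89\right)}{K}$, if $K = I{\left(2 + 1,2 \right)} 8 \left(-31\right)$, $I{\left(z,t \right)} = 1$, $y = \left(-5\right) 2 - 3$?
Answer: $\frac{2415}{62} \approx 38.952$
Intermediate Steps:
$y = -13$ ($y = -10 - 3 = -13$)
$O{\left(G,D \right)} = -7 + D + D G$ ($O{\left(G,D \right)} = -7 + \left(D G + D\right) = -7 + \left(D + D G\right) = -7 + D + D G$)
$K = -248$ ($K = 1 \cdot 8 \left(-31\right) = 8 \left(-31\right) = -248$)
$\frac{130 + O{\left(-10,y \right)} \left(-89\right)}{K} = \frac{130 + \left(-7 - 13 - -130\right) \left(-89\right)}{-248} = \left(130 + \left(-7 - 13 + 130\right) \left(-89\right)\right) \left(- \frac{1}{248}\right) = \left(130 + 110 \left(-89\right)\right) \left(- \frac{1}{248}\right) = \left(130 - 9790\right) \left(- \frac{1}{248}\right) = \left(-9660\right) \left(- \frac{1}{248}\right) = \frac{2415}{62}$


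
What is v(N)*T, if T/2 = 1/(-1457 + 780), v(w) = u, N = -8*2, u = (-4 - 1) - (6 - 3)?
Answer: 16/677 ≈ 0.023634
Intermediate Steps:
u = -8 (u = -5 - 1*3 = -5 - 3 = -8)
N = -16
v(w) = -8
T = -2/677 (T = 2/(-1457 + 780) = 2/(-677) = 2*(-1/677) = -2/677 ≈ -0.0029542)
v(N)*T = -8*(-2/677) = 16/677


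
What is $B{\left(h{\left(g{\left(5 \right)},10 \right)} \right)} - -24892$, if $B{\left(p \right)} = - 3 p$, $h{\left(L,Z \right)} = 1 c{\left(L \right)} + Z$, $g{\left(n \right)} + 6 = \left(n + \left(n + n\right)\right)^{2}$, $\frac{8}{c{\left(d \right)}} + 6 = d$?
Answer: $\frac{1765194}{71} \approx 24862.0$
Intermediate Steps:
$c{\left(d \right)} = \frac{8}{-6 + d}$
$g{\left(n \right)} = -6 + 9 n^{2}$ ($g{\left(n \right)} = -6 + \left(n + \left(n + n\right)\right)^{2} = -6 + \left(n + 2 n\right)^{2} = -6 + \left(3 n\right)^{2} = -6 + 9 n^{2}$)
$h{\left(L,Z \right)} = Z + \frac{8}{-6 + L}$ ($h{\left(L,Z \right)} = 1 \frac{8}{-6 + L} + Z = \frac{8}{-6 + L} + Z = Z + \frac{8}{-6 + L}$)
$B{\left(h{\left(g{\left(5 \right)},10 \right)} \right)} - -24892 = - 3 \frac{8 + 10 \left(-6 - \left(6 - 9 \cdot 5^{2}\right)\right)}{-6 - \left(6 - 9 \cdot 5^{2}\right)} - -24892 = - 3 \frac{8 + 10 \left(-6 + \left(-6 + 9 \cdot 25\right)\right)}{-6 + \left(-6 + 9 \cdot 25\right)} + 24892 = - 3 \frac{8 + 10 \left(-6 + \left(-6 + 225\right)\right)}{-6 + \left(-6 + 225\right)} + 24892 = - 3 \frac{8 + 10 \left(-6 + 219\right)}{-6 + 219} + 24892 = - 3 \frac{8 + 10 \cdot 213}{213} + 24892 = - 3 \frac{8 + 2130}{213} + 24892 = - 3 \cdot \frac{1}{213} \cdot 2138 + 24892 = \left(-3\right) \frac{2138}{213} + 24892 = - \frac{2138}{71} + 24892 = \frac{1765194}{71}$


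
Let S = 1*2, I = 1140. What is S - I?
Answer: -1138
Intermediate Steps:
S = 2
S - I = 2 - 1*1140 = 2 - 1140 = -1138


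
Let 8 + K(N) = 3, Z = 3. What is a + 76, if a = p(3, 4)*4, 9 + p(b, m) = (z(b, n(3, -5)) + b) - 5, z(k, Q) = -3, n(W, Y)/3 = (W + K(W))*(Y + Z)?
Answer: 20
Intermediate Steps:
K(N) = -5 (K(N) = -8 + 3 = -5)
n(W, Y) = 3*(-5 + W)*(3 + Y) (n(W, Y) = 3*((W - 5)*(Y + 3)) = 3*((-5 + W)*(3 + Y)) = 3*(-5 + W)*(3 + Y))
p(b, m) = -17 + b (p(b, m) = -9 + ((-3 + b) - 5) = -9 + (-8 + b) = -17 + b)
a = -56 (a = (-17 + 3)*4 = -14*4 = -56)
a + 76 = -56 + 76 = 20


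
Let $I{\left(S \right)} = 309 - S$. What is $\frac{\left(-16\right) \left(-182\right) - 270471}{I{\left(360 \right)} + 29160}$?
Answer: $- \frac{267559}{29109} \approx -9.1916$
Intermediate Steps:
$\frac{\left(-16\right) \left(-182\right) - 270471}{I{\left(360 \right)} + 29160} = \frac{\left(-16\right) \left(-182\right) - 270471}{\left(309 - 360\right) + 29160} = \frac{2912 - 270471}{\left(309 - 360\right) + 29160} = - \frac{267559}{-51 + 29160} = - \frac{267559}{29109}$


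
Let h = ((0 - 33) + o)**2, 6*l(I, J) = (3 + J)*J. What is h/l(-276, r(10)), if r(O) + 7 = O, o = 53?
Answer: 400/3 ≈ 133.33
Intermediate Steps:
r(O) = -7 + O
l(I, J) = J*(3 + J)/6 (l(I, J) = ((3 + J)*J)/6 = (J*(3 + J))/6 = J*(3 + J)/6)
h = 400 (h = ((0 - 33) + 53)**2 = (-33 + 53)**2 = 20**2 = 400)
h/l(-276, r(10)) = 400/(((-7 + 10)*(3 + (-7 + 10))/6)) = 400/(((1/6)*3*(3 + 3))) = 400/(((1/6)*3*6)) = 400/3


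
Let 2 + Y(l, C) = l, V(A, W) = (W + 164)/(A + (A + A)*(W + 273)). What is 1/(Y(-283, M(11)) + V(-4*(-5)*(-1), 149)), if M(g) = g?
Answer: -16900/4816813 ≈ -0.0035085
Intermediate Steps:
V(A, W) = (164 + W)/(A + 2*A*(273 + W)) (V(A, W) = (164 + W)/(A + (2*A)*(273 + W)) = (164 + W)/(A + 2*A*(273 + W)))
Y(l, C) = -2 + l
1/(Y(-283, M(11)) + V(-4*(-5)*(-1), 149)) = 1/((-2 - 283) + (164 + 149)/(((-4*(-5)*(-1)))*(547 + 2*149))) = 1/(-285 + 313/((20*(-1))*(547 + 298))) = 1/(-285 + 313/(-20*845)) = 1/(-285 - 1/20*1/845*313) = 1/(-285 - 313/16900) = 1/(-4816813/16900) = -16900/4816813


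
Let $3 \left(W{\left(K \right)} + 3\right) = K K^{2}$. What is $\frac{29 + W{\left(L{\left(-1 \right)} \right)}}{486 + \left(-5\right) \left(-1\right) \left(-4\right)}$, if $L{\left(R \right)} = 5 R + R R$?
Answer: $\frac{7}{699} \approx 0.010014$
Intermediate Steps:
$L{\left(R \right)} = R^{2} + 5 R$ ($L{\left(R \right)} = 5 R + R^{2} = R^{2} + 5 R$)
$W{\left(K \right)} = -3 + \frac{K^{3}}{3}$ ($W{\left(K \right)} = -3 + \frac{K K^{2}}{3} = -3 + \frac{K^{3}}{3}$)
$\frac{29 + W{\left(L{\left(-1 \right)} \right)}}{486 + \left(-5\right) \left(-1\right) \left(-4\right)} = \frac{29 + \left(-3 + \frac{\left(- (5 - 1)\right)^{3}}{3}\right)}{486 + \left(-5\right) \left(-1\right) \left(-4\right)} = \frac{29 + \left(-3 + \frac{\left(\left(-1\right) 4\right)^{3}}{3}\right)}{486 + 5 \left(-4\right)} = \frac{29 + \left(-3 + \frac{\left(-4\right)^{3}}{3}\right)}{486 - 20} = \frac{29 + \left(-3 + \frac{1}{3} \left(-64\right)\right)}{466} = \left(29 - \frac{73}{3}\right) \frac{1}{466} = \frac{14}{3} \cdot \frac{1}{466} = \frac{7}{699}$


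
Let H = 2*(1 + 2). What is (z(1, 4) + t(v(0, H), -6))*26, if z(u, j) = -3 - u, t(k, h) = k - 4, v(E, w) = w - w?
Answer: -208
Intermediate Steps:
H = 6 (H = 2*3 = 6)
v(E, w) = 0
t(k, h) = -4 + k
(z(1, 4) + t(v(0, H), -6))*26 = ((-3 - 1*1) + (-4 + 0))*26 = ((-3 - 1) - 4)*26 = (-4 - 4)*26 = -8*26 = -208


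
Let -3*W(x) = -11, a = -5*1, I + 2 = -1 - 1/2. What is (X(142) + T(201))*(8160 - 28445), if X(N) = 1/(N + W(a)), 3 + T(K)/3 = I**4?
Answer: -62575796835/6992 ≈ -8.9496e+6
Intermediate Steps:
I = -7/2 (I = -2 + (-1 - 1/2) = -2 - 3/2 = -7/2 ≈ -3.5000)
a = -5
W(x) = 11/3 (W(x) = -1/3*(-11) = 11/3)
T(K) = 7059/16 (T(K) = -9 + 3*(-7/2)**4 = -9 + 3*(2401/16) = -9 + 7203/16 = 7059/16)
X(N) = 1/(11/3 + N) (X(N) = 1/(N + 11/3) = 1/(11/3 + N))
(X(142) + T(201))*(8160 - 28445) = (3/(11 + 3*142) + 7059/16)*(8160 - 28445) = (3/(11 + 426) + 7059/16)*(-20285) = (3/437 + 7059/16)*(-20285) = (3084831/6992)*(-20285) = -62575796835/6992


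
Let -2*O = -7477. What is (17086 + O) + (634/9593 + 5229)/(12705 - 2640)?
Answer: 365587174597/17555190 ≈ 20825.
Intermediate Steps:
O = 7477/2 (O = -½*(-7477) = 7477/2 ≈ 3738.5)
(17086 + O) + (634/9593 + 5229)/(12705 - 2640) = (17086 + 7477/2) + (634/9593 + 5229)/(12705 - 2640) = 41649/2 + (634*(1/9593) + 5229)/10065 = 41649/2 + (634/9593 + 5229)*(1/10065) = 41649/2 + (50162431/9593)*(1/10065) = 41649/2 + 4560221/8777595 = 365587174597/17555190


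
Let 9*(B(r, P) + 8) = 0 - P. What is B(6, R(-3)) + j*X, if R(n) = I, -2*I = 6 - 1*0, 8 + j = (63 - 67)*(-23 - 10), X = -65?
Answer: -24203/3 ≈ -8067.7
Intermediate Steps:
j = 124 (j = -8 + (63 - 67)*(-23 - 10) = -8 - 4*(-33) = -8 + 132 = 124)
I = -3 (I = -(6 - 1*0)/2 = -(6 + 0)/2 = -½*6 = -3)
R(n) = -3
B(r, P) = -8 - P/9 (B(r, P) = -8 + (0 - P)/9 = -8 + (-P)/9 = -8 - P/9)
B(6, R(-3)) + j*X = (-8 - ⅑*(-3)) + 124*(-65) = (-8 + ⅓) - 8060 = -23/3 - 8060 = -24203/3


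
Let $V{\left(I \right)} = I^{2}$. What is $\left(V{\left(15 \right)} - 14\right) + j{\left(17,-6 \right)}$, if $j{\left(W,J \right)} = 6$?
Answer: $217$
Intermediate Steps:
$\left(V{\left(15 \right)} - 14\right) + j{\left(17,-6 \right)} = \left(15^{2} - 14\right) + 6 = \left(225 - 14\right) + 6 = 211 + 6 = 217$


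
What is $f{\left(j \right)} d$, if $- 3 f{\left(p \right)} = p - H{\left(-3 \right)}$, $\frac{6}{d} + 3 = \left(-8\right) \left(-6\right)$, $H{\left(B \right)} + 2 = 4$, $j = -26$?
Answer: $\frac{56}{45} \approx 1.2444$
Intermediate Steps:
$H{\left(B \right)} = 2$ ($H{\left(B \right)} = -2 + 4 = 2$)
$d = \frac{2}{15}$ ($d = \frac{6}{-3 - -48} = \frac{6}{-3 + 48} = \frac{6}{45} = 6 \cdot \frac{1}{45} = \frac{2}{15} \approx 0.13333$)
$f{\left(p \right)} = \frac{2}{3} - \frac{p}{3}$ ($f{\left(p \right)} = - \frac{p - 2}{3} = - \frac{-2 + p}{3} = \frac{2}{3} - \frac{p}{3}$)
$f{\left(j \right)} d = \left(\frac{2}{3} - - \frac{26}{3}\right) \frac{2}{15} = \left(\frac{2}{3} + \frac{26}{3}\right) \frac{2}{15} = \frac{28}{3} \cdot \frac{2}{15} = \frac{56}{45}$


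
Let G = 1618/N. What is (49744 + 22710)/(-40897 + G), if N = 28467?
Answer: -2062548018/1164213281 ≈ -1.7716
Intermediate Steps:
G = 1618/28467 ≈ 0.056838
(49744 + 22710)/(-40897 + G) = (49744 + 22710)/(-40897 + 1618/28467) = 72454/(-1164213281/28467) = 72454*(-28467/1164213281) = -2062548018/1164213281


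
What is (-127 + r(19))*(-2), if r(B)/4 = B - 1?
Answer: 110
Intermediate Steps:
r(B) = -4 + 4*B (r(B) = 4*(B - 1) = 4*(-1 + B) = -4 + 4*B)
(-127 + r(19))*(-2) = (-127 + (-4 + 4*19))*(-2) = (-127 + (-4 + 76))*(-2) = (-127 + 72)*(-2) = -55*(-2) = 110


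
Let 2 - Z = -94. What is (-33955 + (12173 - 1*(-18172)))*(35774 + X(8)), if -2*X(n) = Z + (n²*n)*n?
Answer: -121577580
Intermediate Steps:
Z = 96 (Z = 2 - 1*(-94) = 2 + 94 = 96)
X(n) = -48 - n⁴/2 (X(n) = -(96 + (n²*n)*n)/2 = -(96 + n³*n)/2 = -(96 + n⁴)/2 = -48 - n⁴/2)
(-33955 + (12173 - 1*(-18172)))*(35774 + X(8)) = (-33955 + (12173 - 1*(-18172)))*(35774 + (-48 - ½*8⁴)) = (-33955 + (12173 + 18172))*(35774 + (-48 - ½*4096)) = (-33955 + 30345)*(35774 + (-48 - 2048)) = -3610*(35774 - 2096) = -3610*33678 = -121577580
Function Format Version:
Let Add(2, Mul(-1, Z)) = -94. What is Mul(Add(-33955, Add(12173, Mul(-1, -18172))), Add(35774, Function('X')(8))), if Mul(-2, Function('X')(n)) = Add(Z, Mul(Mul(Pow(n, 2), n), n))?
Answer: -121577580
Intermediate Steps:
Z = 96 (Z = Add(2, Mul(-1, -94)) = Add(2, 94) = 96)
Function('X')(n) = Add(-48, Mul(Rational(-1, 2), Pow(n, 4))) (Function('X')(n) = Mul(Rational(-1, 2), Add(96, Mul(Mul(Pow(n, 2), n), n))) = Mul(Rational(-1, 2), Add(96, Mul(Pow(n, 3), n))) = Mul(Rational(-1, 2), Add(96, Pow(n, 4))) = Add(-48, Mul(Rational(-1, 2), Pow(n, 4))))
Mul(Add(-33955, Add(12173, Mul(-1, -18172))), Add(35774, Function('X')(8))) = Mul(Add(-33955, Add(12173, Mul(-1, -18172))), Add(35774, Add(-48, Mul(Rational(-1, 2), Pow(8, 4))))) = Mul(Add(-33955, Add(12173, 18172)), Add(35774, Add(-48, Mul(Rational(-1, 2), 4096)))) = Mul(Add(-33955, 30345), Add(35774, Add(-48, -2048))) = Mul(-3610, Add(35774, -2096)) = Mul(-3610, 33678) = -121577580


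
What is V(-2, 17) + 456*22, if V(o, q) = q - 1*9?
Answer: 10040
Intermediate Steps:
V(o, q) = -9 + q (V(o, q) = q - 9 = -9 + q)
V(-2, 17) + 456*22 = (-9 + 17) + 456*22 = 8 + 10032 = 10040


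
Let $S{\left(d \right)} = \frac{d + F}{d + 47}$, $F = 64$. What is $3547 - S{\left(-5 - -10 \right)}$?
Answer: $\frac{184375}{52} \approx 3545.7$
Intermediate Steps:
$S{\left(d \right)} = \frac{64 + d}{47 + d}$ ($S{\left(d \right)} = \frac{d + 64}{d + 47} = \frac{64 + d}{47 + d}$)
$3547 - S{\left(-5 - -10 \right)} = 3547 - \frac{64 - -5}{47 - -5} = 3547 - \frac{64 + \left(-5 + 10\right)}{47 + \left(-5 + 10\right)} = 3547 - \frac{64 + 5}{47 + 5} = 3547 - \frac{1}{52} \cdot 69 = 3547 - \frac{69}{52} = \frac{184375}{52}$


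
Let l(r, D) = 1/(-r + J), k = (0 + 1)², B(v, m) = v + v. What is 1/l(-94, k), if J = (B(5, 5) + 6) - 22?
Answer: 88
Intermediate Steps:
B(v, m) = 2*v
J = -6 (J = (2*5 + 6) - 22 = (10 + 6) - 22 = 16 - 22 = -6)
k = 1 (k = 1² = 1)
l(r, D) = 1/(-6 - r) (l(r, D) = 1/(-r - 6) = 1/(-6 - r))
1/l(-94, k) = 1/(-1/(6 - 94)) = 1/(-1/(-88)) = 1/(-1*(-1/88)) = 1/(1/88) = 88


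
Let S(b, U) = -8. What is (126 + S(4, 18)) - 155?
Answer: -37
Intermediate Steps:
(126 + S(4, 18)) - 155 = (126 - 8) - 155 = 118 - 155 = -37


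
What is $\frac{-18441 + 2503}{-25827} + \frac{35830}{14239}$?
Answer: $\frac{1152322592}{367750653} \approx 3.1334$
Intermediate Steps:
$\frac{-18441 + 2503}{-25827} + \frac{35830}{14239} = \left(-15938\right) \left(- \frac{1}{25827}\right) + 35830 \cdot \frac{1}{14239} = \frac{15938}{25827} + \frac{35830}{14239} = \frac{1152322592}{367750653}$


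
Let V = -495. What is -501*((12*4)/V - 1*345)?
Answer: 9509147/55 ≈ 1.7289e+5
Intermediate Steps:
-501*((12*4)/V - 1*345) = -501*((12*4)/(-495) - 1*345) = -501*(48*(-1/495) - 345) = -501*(-16/165 - 345) = -501*(-56941/165) = 9509147/55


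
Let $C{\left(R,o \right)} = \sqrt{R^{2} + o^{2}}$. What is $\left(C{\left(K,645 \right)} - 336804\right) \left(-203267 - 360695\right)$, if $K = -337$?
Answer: $189944657448 - 563962 \sqrt{529594} \approx 1.8953 \cdot 10^{11}$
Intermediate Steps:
$\left(C{\left(K,645 \right)} - 336804\right) \left(-203267 - 360695\right) = \left(\sqrt{\left(-337\right)^{2} + 645^{2}} - 336804\right) \left(-203267 - 360695\right) = \left(\sqrt{113569 + 416025} - 336804\right) \left(-563962\right) = \left(\sqrt{529594} - 336804\right) \left(-563962\right) = \left(-336804 + \sqrt{529594}\right) \left(-563962\right) = 189944657448 - 563962 \sqrt{529594}$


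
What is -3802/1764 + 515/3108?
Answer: -129859/65268 ≈ -1.9896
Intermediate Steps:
-3802/1764 + 515/3108 = -3802*1/1764 + 515*(1/3108) = -1901/882 + 515/3108 = -129859/65268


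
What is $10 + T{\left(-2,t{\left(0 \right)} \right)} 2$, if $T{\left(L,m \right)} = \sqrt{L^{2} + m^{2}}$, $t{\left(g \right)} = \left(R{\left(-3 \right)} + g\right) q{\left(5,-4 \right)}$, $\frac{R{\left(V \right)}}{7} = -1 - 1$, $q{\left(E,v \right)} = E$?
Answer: $10 + 4 \sqrt{1226} \approx 150.06$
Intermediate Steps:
$R{\left(V \right)} = -14$ ($R{\left(V \right)} = 7 \left(-1 - 1\right) = 7 \left(-2\right) = -14$)
$t{\left(g \right)} = -70 + 5 g$ ($t{\left(g \right)} = \left(-14 + g\right) 5 = -70 + 5 g$)
$10 + T{\left(-2,t{\left(0 \right)} \right)} 2 = 10 + \sqrt{\left(-2\right)^{2} + \left(-70 + 5 \cdot 0\right)^{2}} \cdot 2 = 10 + \sqrt{4 + \left(-70 + 0\right)^{2}} \cdot 2 = 10 + \sqrt{4 + \left(-70\right)^{2}} \cdot 2 = 10 + \sqrt{4 + 4900} \cdot 2 = 10 + \sqrt{4904} \cdot 2 = 10 + 2 \sqrt{1226} \cdot 2 = 10 + 4 \sqrt{1226}$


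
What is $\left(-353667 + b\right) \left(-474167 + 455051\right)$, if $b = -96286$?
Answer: $8601301548$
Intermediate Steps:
$\left(-353667 + b\right) \left(-474167 + 455051\right) = \left(-353667 - 96286\right) \left(-474167 + 455051\right) = \left(-449953\right) \left(-19116\right) = 8601301548$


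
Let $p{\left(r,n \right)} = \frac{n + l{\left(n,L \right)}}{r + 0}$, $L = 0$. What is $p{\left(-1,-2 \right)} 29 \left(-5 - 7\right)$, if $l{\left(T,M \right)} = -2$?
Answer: $-1392$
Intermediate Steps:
$p{\left(r,n \right)} = \frac{-2 + n}{r}$ ($p{\left(r,n \right)} = \frac{n - 2}{r + 0} = \frac{-2 + n}{r}$)
$p{\left(-1,-2 \right)} 29 \left(-5 - 7\right) = \frac{-2 - 2}{-1} \cdot 29 \left(-5 - 7\right) = \left(-1\right) \left(-4\right) 29 \left(-5 - 7\right) = 4 \cdot 29 \left(-12\right) = 116 \left(-12\right) = -1392$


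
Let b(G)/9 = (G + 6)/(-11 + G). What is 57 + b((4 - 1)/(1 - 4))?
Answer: 213/4 ≈ 53.250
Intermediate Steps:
b(G) = 9*(6 + G)/(-11 + G) (b(G) = 9*((G + 6)/(-11 + G)) = 9*((6 + G)/(-11 + G)) = 9*(6 + G)/(-11 + G))
57 + b((4 - 1)/(1 - 4)) = 57 + 9*(6 + (4 - 1)/(1 - 4))/(-11 + (4 - 1)/(1 - 4)) = 57 + 9*(6 + 3/(-3))/(-11 + 3/(-3)) = 57 + 9*(6 + 3*(-⅓))/(-11 + 3*(-⅓)) = 57 + 9*(6 - 1)/(-11 - 1) = 57 + 9*5/(-12) = 57 + 9*(-1/12)*5 = 57 - 15/4 = 213/4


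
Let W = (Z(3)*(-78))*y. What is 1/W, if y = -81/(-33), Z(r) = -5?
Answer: 11/10530 ≈ 0.0010446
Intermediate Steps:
y = 27/11 (y = -81*(-1/33) = 27/11 ≈ 2.4545)
W = 10530/11 (W = -5*(-78)*(27/11) = 390*(27/11) = 10530/11 ≈ 957.27)
1/W = 1/(10530/11) = 11/10530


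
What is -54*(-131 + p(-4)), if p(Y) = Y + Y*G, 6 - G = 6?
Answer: 7290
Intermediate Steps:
G = 0 (G = 6 - 1*6 = 6 - 6 = 0)
p(Y) = Y (p(Y) = Y + Y*0 = Y + 0 = Y)
-54*(-131 + p(-4)) = -54*(-131 - 4) = -54*(-135) = 7290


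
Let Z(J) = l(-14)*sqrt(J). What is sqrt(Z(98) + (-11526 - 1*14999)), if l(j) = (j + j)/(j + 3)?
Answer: sqrt(-3209525 + 2156*sqrt(2))/11 ≈ 162.79*I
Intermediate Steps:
l(j) = 2*j/(3 + j) (l(j) = (2*j)/(3 + j) = 2*j/(3 + j))
Z(J) = 28*sqrt(J)/11 (Z(J) = (2*(-14)/(3 - 14))*sqrt(J) = (2*(-14)/(-11))*sqrt(J) = (2*(-14)*(-1/11))*sqrt(J) = 28*sqrt(J)/11)
sqrt(Z(98) + (-11526 - 1*14999)) = sqrt(28*sqrt(98)/11 + (-11526 - 1*14999)) = sqrt(28*(7*sqrt(2))/11 + (-11526 - 14999)) = sqrt(196*sqrt(2)/11 - 26525) = sqrt(-26525 + 196*sqrt(2)/11)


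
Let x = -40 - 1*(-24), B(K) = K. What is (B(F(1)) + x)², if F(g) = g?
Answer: 225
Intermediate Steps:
x = -16 (x = -40 + 24 = -16)
(B(F(1)) + x)² = (1 - 16)² = (-15)² = 225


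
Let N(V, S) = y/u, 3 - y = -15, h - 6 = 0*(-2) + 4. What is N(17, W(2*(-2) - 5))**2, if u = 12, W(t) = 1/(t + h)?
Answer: 9/4 ≈ 2.2500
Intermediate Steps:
h = 10 (h = 6 + (0*(-2) + 4) = 6 + (0 + 4) = 6 + 4 = 10)
y = 18 (y = 3 - 1*(-15) = 3 + 15 = 18)
W(t) = 1/(10 + t) (W(t) = 1/(t + 10) = 1/(10 + t))
N(V, S) = 3/2 (N(V, S) = 18/12 = 18*(1/12) = 3/2)
N(17, W(2*(-2) - 5))**2 = (3/2)**2 = 9/4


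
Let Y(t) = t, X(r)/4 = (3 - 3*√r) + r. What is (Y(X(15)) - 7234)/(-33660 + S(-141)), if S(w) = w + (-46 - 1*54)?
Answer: 7162/33901 + 12*√15/33901 ≈ 0.21263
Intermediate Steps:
X(r) = 12 - 12*√r + 4*r (X(r) = 4*((3 - 3*√r) + r) = 4*(3 + r - 3*√r) = 12 - 12*√r + 4*r)
S(w) = -100 + w (S(w) = w + (-46 - 54) = w - 100 = -100 + w)
(Y(X(15)) - 7234)/(-33660 + S(-141)) = ((12 - 12*√15 + 4*15) - 7234)/(-33660 + (-100 - 141)) = ((12 - 12*√15 + 60) - 7234)/(-33660 - 241) = ((72 - 12*√15) - 7234)/(-33901) = (-7162 - 12*√15)*(-1/33901) = 7162/33901 + 12*√15/33901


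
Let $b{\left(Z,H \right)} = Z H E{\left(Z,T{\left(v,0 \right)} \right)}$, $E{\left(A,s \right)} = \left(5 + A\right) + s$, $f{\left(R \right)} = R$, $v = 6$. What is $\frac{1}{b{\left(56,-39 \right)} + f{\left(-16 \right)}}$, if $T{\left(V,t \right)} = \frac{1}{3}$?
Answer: $- \frac{1}{133968} \approx -7.4645 \cdot 10^{-6}$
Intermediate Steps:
$T{\left(V,t \right)} = \frac{1}{3}$
$E{\left(A,s \right)} = 5 + A + s$
$b{\left(Z,H \right)} = H Z \left(\frac{16}{3} + Z\right)$ ($b{\left(Z,H \right)} = Z H \left(5 + Z + \frac{1}{3}\right) = H Z \left(\frac{16}{3} + Z\right)$)
$\frac{1}{b{\left(56,-39 \right)} + f{\left(-16 \right)}} = \frac{1}{\frac{1}{3} \left(-39\right) 56 \left(16 + 3 \cdot 56\right) - 16} = \frac{1}{\frac{1}{3} \left(-39\right) 56 \left(16 + 168\right) - 16} = \frac{1}{\frac{1}{3} \left(-39\right) 56 \cdot 184 - 16} = \frac{1}{-133952 - 16} = \frac{1}{-133968} = - \frac{1}{133968}$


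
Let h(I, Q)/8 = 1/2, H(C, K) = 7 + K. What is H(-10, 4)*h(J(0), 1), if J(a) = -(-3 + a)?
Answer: 44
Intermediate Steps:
J(a) = 3 - a
h(I, Q) = 4 (h(I, Q) = 8/2 = 8*(1/2) = 4)
H(-10, 4)*h(J(0), 1) = (7 + 4)*4 = 11*4 = 44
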